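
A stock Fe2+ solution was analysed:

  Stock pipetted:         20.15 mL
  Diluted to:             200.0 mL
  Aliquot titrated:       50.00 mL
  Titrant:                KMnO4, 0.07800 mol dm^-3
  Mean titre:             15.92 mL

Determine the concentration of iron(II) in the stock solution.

1.233 mol/L

MnO4^- + 5 Fe^2+ + 8 H^+ → Mn^2+ + 5 Fe^3+ + 4 H2O
n(KMnO4) = 0.01592 × 0.07800 = 1.242 × 10^-3 mol
From the 5:1 ratio, n(Fe2+) in the aliquot = 5/1 × 1.242 × 10^-3 = 6.209 × 10^-3 mol
[Fe2+]_dilute = 6.209 × 10^-3 / 0.05000 = 0.1242 mol/L
Dilution factor = 200.0 / 20.15 = 9.926
[Fe2+]_stock = 0.1242 × 9.926 = 1.233 mol/L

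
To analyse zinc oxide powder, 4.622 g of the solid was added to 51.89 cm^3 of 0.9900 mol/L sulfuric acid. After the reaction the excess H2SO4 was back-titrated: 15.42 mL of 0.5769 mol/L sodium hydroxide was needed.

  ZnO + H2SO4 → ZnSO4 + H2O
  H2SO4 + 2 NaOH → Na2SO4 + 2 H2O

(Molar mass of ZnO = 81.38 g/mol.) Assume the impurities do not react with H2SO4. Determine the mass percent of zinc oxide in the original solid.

82.62 %

n(H2SO4) added = 0.05189 × 0.9900 = 0.05137 mol
n(NaOH) used in back-titration = 0.01542 × 0.5769 = 8.896 × 10^-3 mol
From the 1:2 ratio, n(H2SO4) left over = 1/2 × 8.896 × 10^-3 = 4.448 × 10^-3 mol
n(H2SO4) consumed by analyte = 0.05137 − 4.448 × 10^-3 = 0.04692 mol
n(ZnO) = 0.04692 mol (1:1 ratio)
mass of ZnO = 0.04692 × 81.38 = 3.819 g
% ZnO = 3.819 / 4.622 × 100 = 82.62 %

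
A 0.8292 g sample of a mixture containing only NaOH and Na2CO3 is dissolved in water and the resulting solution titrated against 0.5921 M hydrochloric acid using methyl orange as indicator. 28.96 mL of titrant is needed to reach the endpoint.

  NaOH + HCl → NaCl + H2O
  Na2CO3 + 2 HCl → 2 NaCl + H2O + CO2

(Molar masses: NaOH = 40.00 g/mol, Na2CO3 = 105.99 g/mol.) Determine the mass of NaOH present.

n(HCl) = 0.02896 × 0.5921 = 0.01715 mol
Let x = n(NaOH), y = n(Na2CO3).
Titrant: 1x + 2y = 0.01715;  mass: 40.00x + 105.99y = 0.8292
Solving, x = 6.119 × 10^-3 mol, y = 5.514 × 10^-3 mol
mass of NaOH = 6.119 × 10^-3 × 40.00 = 0.2448 g

0.2448 g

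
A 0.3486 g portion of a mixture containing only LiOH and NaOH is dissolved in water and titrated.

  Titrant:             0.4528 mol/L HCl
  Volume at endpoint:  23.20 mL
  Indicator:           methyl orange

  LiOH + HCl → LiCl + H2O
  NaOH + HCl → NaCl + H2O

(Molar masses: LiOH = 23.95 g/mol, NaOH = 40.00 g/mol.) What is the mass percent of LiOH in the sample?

30.65 %

n(HCl) = 0.02320 × 0.4528 = 0.01050 mol
Let x = n(LiOH), y = n(NaOH).
Titrant: 1x + 1y = 0.01050;  mass: 23.95x + 40.00y = 0.3486
Solving, x = 4.461 × 10^-3 mol, y = 6.044 × 10^-3 mol
mass of LiOH = 4.461 × 10^-3 × 23.95 = 0.1068 g
% LiOH = 0.1068 / 0.3486 × 100 = 30.65 %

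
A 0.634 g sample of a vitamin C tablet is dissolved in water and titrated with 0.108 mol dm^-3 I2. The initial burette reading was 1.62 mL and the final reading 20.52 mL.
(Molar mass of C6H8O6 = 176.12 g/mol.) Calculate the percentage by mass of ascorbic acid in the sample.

C6H8O6 + I2 → C6H6O6 + 2 HI
n(I2) = 0.0189 L × 0.108 mol/L = 2.04 × 10^-3 mol
n(C6H8O6) = 2.04 × 10^-3 mol (1:1 ratio)
mass of C6H8O6 = 2.04 × 10^-3 × 176.12 g/mol = 0.359 g
% C6H8O6 = 0.359 / 0.634 × 100 = 56.7 %

56.7 %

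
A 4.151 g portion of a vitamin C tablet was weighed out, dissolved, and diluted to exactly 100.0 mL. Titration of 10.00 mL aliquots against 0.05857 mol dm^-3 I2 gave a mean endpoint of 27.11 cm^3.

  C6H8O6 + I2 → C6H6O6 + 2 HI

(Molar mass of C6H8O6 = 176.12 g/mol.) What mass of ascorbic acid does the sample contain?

2.796 g

n(I2) per titration = 0.02711 × 0.05857 = 1.588 × 10^-3 mol
n(C6H8O6) in each aliquot = 1.588 × 10^-3 mol (1:1 ratio)
n(C6H8O6) in the whole flask = 1.588 × 10^-3 × 100.0/10.00 = 0.01588 mol
mass of C6H8O6 = 0.01588 × 176.12 = 2.796 g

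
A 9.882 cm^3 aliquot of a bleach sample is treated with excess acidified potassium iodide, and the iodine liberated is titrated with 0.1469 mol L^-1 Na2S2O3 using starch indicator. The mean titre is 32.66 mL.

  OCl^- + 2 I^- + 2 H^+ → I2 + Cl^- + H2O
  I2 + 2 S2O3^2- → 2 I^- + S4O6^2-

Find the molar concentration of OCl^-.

n(S2O3^2-) = 0.03266 × 0.1469 = 4.798 × 10^-3 mol
n(I2) = n(S2O3^2-)/2 = 2.399 × 10^-3 mol
n(OCl^-) in the aliquot = 2.399 × 10^-3 mol (1:1 ratio)
[OCl^-] = 2.399 × 10^-3 / 0.009882 = 0.2428 mol/L

0.2428 mol/L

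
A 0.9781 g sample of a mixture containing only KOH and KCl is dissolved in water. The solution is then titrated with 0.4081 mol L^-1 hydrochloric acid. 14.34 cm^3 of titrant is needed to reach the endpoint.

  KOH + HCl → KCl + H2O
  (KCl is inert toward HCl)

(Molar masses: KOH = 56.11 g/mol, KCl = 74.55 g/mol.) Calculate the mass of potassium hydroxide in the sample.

n(HCl) = 0.01434 × 0.4081 = 5.852 × 10^-3 mol
Let x = n(KOH), y = n(KCl).
Titrant: 1x = 5.852 × 10^-3;  mass: 56.11x + 74.55y = 0.9781
Solving, x = 5.852 × 10^-3 mol, y = 8.715 × 10^-3 mol
mass of KOH = 5.852 × 10^-3 × 56.11 = 0.3284 g

0.3284 g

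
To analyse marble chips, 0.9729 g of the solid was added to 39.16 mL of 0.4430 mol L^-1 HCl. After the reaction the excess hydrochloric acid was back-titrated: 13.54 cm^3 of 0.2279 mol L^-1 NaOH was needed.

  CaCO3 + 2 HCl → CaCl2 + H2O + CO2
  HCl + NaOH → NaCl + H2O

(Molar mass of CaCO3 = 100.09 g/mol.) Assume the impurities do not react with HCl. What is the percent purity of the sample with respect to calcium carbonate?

n(HCl) added = 0.03916 × 0.4430 = 0.01735 mol
n(NaOH) used in back-titration = 0.01354 × 0.2279 = 3.086 × 10^-3 mol
n(HCl) left over = 3.086 × 10^-3 mol (1:1 ratio)
n(HCl) consumed by analyte = 0.01735 − 3.086 × 10^-3 = 0.01426 mol
From the 1:2 ratio, n(CaCO3) = 1/2 × 0.01426 = 7.131 × 10^-3 mol
mass of CaCO3 = 7.131 × 10^-3 × 100.09 = 0.7137 g
% CaCO3 = 0.7137 / 0.9729 × 100 = 73.36 %

73.36 %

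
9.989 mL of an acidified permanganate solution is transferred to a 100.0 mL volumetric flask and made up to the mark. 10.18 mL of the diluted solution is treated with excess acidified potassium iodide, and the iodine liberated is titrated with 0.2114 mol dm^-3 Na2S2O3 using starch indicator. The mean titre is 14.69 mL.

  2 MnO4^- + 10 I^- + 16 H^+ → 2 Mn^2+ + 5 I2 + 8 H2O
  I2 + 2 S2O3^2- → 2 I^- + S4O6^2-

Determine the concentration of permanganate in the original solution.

0.6108 mol/L

n(S2O3^2-) = 0.01469 × 0.2114 = 3.105 × 10^-3 mol
n(I2) = n(S2O3^2-)/2 = 1.553 × 10^-3 mol
From the 2:5 ratio, n(MnO4^-) in the aliquot = 2/5 × 1.553 × 10^-3 = 6.211 × 10^-4 mol
[MnO4^-]_dilute = 6.211 × 10^-4 / 0.01018 = 0.06101 mol/L
[MnO4^-]_original = 0.06101 × 100.0/9.989 = 0.6108 mol/L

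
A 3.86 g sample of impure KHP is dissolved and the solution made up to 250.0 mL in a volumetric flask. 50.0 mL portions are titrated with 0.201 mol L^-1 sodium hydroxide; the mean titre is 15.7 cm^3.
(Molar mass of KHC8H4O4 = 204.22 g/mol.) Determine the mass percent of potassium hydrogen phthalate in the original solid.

KHC8H4O4 + NaOH → KNaC8H4O4 + H2O
n(NaOH) per titration = 0.0157 × 0.201 = 3.16 × 10^-3 mol
n(KHC8H4O4) in each aliquot = 3.16 × 10^-3 mol (1:1 ratio)
n(KHC8H4O4) in the whole flask = 3.16 × 10^-3 × 250.0/50.0 = 0.0158 mol
mass of KHC8H4O4 = 0.0158 × 204.22 = 3.22 g
% KHC8H4O4 = 3.22 / 3.86 × 100 = 83.5 %

83.5 %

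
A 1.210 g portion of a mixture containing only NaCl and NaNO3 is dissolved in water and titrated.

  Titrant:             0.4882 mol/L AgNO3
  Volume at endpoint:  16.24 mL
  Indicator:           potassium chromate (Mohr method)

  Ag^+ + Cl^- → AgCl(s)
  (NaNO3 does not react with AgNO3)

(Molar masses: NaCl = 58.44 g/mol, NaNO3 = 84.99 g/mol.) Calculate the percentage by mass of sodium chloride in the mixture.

n(AgNO3) = 0.01624 × 0.4882 = 7.928 × 10^-3 mol
Let x = n(NaCl), y = n(NaNO3).
Titrant: 1x = 7.928 × 10^-3;  mass: 58.44x + 84.99y = 1.210
Solving, x = 7.928 × 10^-3 mol, y = 8.785 × 10^-3 mol
mass of NaCl = 7.928 × 10^-3 × 58.44 = 0.4633 g
% NaCl = 0.4633 / 1.210 × 100 = 38.29 %

38.29 %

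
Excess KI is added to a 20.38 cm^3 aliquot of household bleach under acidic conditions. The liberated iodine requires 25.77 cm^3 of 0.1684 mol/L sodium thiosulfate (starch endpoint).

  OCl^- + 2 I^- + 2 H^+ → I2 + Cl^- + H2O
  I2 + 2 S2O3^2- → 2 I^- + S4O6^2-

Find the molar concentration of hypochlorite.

n(S2O3^2-) = 0.02577 × 0.1684 = 4.340 × 10^-3 mol
n(I2) = n(S2O3^2-)/2 = 2.170 × 10^-3 mol
n(OCl^-) in the aliquot = 2.170 × 10^-3 mol (1:1 ratio)
[OCl^-] = 2.170 × 10^-3 / 0.02038 = 0.1065 mol/L

0.1065 mol/L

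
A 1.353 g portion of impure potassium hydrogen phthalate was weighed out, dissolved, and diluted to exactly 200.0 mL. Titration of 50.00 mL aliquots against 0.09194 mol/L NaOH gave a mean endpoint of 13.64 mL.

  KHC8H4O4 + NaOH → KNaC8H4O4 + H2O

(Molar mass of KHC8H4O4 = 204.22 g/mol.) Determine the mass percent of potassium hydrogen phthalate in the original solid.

75.71 %

n(NaOH) per titration = 0.01364 × 0.09194 = 1.254 × 10^-3 mol
n(KHC8H4O4) in each aliquot = 1.254 × 10^-3 mol (1:1 ratio)
n(KHC8H4O4) in the whole flask = 1.254 × 10^-3 × 200.0/50.00 = 5.016 × 10^-3 mol
mass of KHC8H4O4 = 5.016 × 10^-3 × 204.22 = 1.024 g
% KHC8H4O4 = 1.024 / 1.353 × 100 = 75.71 %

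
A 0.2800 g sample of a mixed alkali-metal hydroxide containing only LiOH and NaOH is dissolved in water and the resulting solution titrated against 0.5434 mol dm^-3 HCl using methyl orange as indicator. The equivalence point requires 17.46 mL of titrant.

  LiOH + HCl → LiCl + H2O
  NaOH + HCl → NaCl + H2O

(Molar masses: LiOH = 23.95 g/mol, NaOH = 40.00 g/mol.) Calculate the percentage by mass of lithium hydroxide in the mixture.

n(HCl) = 0.01746 × 0.5434 = 9.488 × 10^-3 mol
Let x = n(LiOH), y = n(NaOH).
Titrant: 1x + 1y = 9.488 × 10^-3;  mass: 23.95x + 40.00y = 0.2800
Solving, x = 6.200 × 10^-3 mol, y = 3.288 × 10^-3 mol
mass of LiOH = 6.200 × 10^-3 × 23.95 = 0.1485 g
% LiOH = 0.1485 / 0.2800 × 100 = 53.03 %

53.03 %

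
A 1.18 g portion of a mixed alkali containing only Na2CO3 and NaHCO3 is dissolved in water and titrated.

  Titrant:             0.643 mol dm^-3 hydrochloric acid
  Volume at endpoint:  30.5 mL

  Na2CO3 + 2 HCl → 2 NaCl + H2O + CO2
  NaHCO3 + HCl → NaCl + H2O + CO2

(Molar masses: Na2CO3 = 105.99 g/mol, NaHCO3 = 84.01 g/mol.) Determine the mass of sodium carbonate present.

0.799 g

n(HCl) = 0.0305 × 0.643 = 0.0196 mol
Let x = n(Na2CO3), y = n(NaHCO3).
Titrant: 2x + 1y = 0.0196;  mass: 105.99x + 84.01y = 1.18
Solving, x = 7.54 × 10^-3 mol, y = 4.54 × 10^-3 mol
mass of Na2CO3 = 7.54 × 10^-3 × 105.99 = 0.799 g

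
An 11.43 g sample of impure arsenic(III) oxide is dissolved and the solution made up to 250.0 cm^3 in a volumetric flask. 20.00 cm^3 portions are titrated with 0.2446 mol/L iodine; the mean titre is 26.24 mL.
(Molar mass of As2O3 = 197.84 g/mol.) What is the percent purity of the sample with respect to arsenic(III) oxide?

As2O3 + 2 I2 + 2 H2O → As2O5 + 4 HI
n(I2) per titration = 0.02624 × 0.2446 = 6.418 × 10^-3 mol
From the 1:2 ratio, n(As2O3) in each aliquot = 1/2 × 6.418 × 10^-3 = 3.209 × 10^-3 mol
n(As2O3) in the whole flask = 3.209 × 10^-3 × 250.0/20.00 = 0.04011 mol
mass of As2O3 = 0.04011 × 197.84 = 7.936 g
% As2O3 = 7.936 / 11.43 × 100 = 69.43 %

69.43 %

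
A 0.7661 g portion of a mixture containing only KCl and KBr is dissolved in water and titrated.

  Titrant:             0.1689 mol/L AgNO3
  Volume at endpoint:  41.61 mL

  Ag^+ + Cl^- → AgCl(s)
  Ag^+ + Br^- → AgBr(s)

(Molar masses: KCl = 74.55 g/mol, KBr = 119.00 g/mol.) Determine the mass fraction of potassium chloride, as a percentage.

15.37 %

n(AgNO3) = 0.04161 × 0.1689 = 7.028 × 10^-3 mol
Let x = n(KCl), y = n(KBr).
Titrant: 1x + 1y = 7.028 × 10^-3;  mass: 74.55x + 119.00y = 0.7661
Solving, x = 1.580 × 10^-3 mol, y = 5.448 × 10^-3 mol
mass of KCl = 1.580 × 10^-3 × 74.55 = 0.1178 g
% KCl = 0.1178 / 0.7661 × 100 = 15.37 %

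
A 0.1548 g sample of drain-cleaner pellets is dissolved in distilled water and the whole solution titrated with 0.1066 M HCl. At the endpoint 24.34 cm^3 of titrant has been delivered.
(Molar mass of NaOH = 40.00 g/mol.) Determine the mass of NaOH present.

NaOH + HCl → NaCl + H2O
n(HCl) = 0.02434 L × 0.1066 mol/L = 2.595 × 10^-3 mol
n(NaOH) = 2.595 × 10^-3 mol (1:1 ratio)
mass of NaOH = 2.595 × 10^-3 × 40.00 g/mol = 0.1038 g

0.1038 g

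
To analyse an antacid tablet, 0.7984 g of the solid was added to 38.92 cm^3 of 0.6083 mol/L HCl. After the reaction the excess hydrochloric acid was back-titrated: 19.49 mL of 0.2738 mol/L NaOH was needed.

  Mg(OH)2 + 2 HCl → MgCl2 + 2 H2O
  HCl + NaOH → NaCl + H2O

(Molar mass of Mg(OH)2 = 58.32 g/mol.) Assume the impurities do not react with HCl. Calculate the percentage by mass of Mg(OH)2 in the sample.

n(HCl) added = 0.03892 × 0.6083 = 0.02368 mol
n(NaOH) used in back-titration = 0.01949 × 0.2738 = 5.336 × 10^-3 mol
n(HCl) left over = 5.336 × 10^-3 mol (1:1 ratio)
n(HCl) consumed by analyte = 0.02368 − 5.336 × 10^-3 = 0.01834 mol
From the 1:2 ratio, n(Mg(OH)2) = 1/2 × 0.01834 = 9.169 × 10^-3 mol
mass of Mg(OH)2 = 9.169 × 10^-3 × 58.32 = 0.5348 g
% Mg(OH)2 = 0.5348 / 0.7984 × 100 = 66.98 %

66.98 %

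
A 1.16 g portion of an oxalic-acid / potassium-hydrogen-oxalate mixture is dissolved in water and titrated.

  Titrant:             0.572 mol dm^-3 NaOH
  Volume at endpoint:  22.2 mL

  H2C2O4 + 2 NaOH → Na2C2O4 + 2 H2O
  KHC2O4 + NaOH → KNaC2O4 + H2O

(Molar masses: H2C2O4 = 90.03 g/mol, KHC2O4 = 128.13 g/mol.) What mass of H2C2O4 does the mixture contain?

0.253 g

n(NaOH) = 0.0222 × 0.572 = 0.0127 mol
Let x = n(H2C2O4), y = n(KHC2O4).
Titrant: 2x + 1y = 0.0127;  mass: 90.03x + 128.13y = 1.16
Solving, x = 2.81 × 10^-3 mol, y = 7.08 × 10^-3 mol
mass of H2C2O4 = 2.81 × 10^-3 × 90.03 = 0.253 g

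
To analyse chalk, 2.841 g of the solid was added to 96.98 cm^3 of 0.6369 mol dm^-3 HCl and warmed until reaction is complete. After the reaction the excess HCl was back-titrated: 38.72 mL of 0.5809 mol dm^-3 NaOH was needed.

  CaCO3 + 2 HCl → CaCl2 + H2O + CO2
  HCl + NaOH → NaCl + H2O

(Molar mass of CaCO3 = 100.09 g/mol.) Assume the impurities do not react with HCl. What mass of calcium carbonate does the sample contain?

n(HCl) added = 0.09698 × 0.6369 = 0.06177 mol
n(NaOH) used in back-titration = 0.03872 × 0.5809 = 0.02249 mol
n(HCl) left over = 0.02249 mol (1:1 ratio)
n(HCl) consumed by analyte = 0.06177 − 0.02249 = 0.03927 mol
From the 1:2 ratio, n(CaCO3) = 1/2 × 0.03927 = 0.01964 mol
mass of CaCO3 = 0.01964 × 100.09 = 1.965 g

1.965 g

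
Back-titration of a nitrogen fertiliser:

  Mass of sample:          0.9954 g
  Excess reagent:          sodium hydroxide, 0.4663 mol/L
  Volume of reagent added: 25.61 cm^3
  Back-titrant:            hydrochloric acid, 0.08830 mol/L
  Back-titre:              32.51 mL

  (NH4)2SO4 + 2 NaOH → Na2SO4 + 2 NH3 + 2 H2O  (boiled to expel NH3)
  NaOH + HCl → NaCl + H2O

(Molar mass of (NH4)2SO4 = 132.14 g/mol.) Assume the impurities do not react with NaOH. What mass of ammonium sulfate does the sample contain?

0.5993 g

n(NaOH) added = 0.02561 × 0.4663 = 0.01194 mol
n(HCl) used in back-titration = 0.03251 × 0.08830 = 2.871 × 10^-3 mol
n(NaOH) left over = 2.871 × 10^-3 mol (1:1 ratio)
n(NaOH) consumed by analyte = 0.01194 − 2.871 × 10^-3 = 9.071 × 10^-3 mol
From the 1:2 ratio, n((NH4)2SO4) = 1/2 × 9.071 × 10^-3 = 4.536 × 10^-3 mol
mass of (NH4)2SO4 = 4.536 × 10^-3 × 132.14 = 0.5993 g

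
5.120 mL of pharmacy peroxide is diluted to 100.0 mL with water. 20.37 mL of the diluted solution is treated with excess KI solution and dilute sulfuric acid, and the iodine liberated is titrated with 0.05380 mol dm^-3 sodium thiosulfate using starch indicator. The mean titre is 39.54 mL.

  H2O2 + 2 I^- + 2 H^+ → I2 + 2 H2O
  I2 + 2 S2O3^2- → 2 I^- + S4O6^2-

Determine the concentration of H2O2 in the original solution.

n(S2O3^2-) = 0.03954 × 0.05380 = 2.127 × 10^-3 mol
n(I2) = n(S2O3^2-)/2 = 1.064 × 10^-3 mol
n(H2O2) in the aliquot = 1.064 × 10^-3 mol (1:1 ratio)
[H2O2]_dilute = 1.064 × 10^-3 / 0.02037 = 0.05222 mol/L
[H2O2]_original = 0.05222 × 100.0/5.120 = 1.020 mol/L

1.020 mol/L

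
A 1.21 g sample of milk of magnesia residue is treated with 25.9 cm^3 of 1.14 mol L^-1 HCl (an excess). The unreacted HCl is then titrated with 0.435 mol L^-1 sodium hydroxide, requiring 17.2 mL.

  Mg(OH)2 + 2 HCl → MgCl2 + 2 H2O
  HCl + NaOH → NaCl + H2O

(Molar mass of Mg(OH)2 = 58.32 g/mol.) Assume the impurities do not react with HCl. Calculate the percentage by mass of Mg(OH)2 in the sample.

n(HCl) added = 0.0259 × 1.14 = 0.0295 mol
n(NaOH) used in back-titration = 0.0172 × 0.435 = 7.48 × 10^-3 mol
n(HCl) left over = 7.48 × 10^-3 mol (1:1 ratio)
n(HCl) consumed by analyte = 0.0295 − 7.48 × 10^-3 = 0.0220 mol
From the 1:2 ratio, n(Mg(OH)2) = 1/2 × 0.0220 = 0.0110 mol
mass of Mg(OH)2 = 0.0110 × 58.32 = 0.643 g
% Mg(OH)2 = 0.643 / 1.21 × 100 = 53.1 %

53.1 %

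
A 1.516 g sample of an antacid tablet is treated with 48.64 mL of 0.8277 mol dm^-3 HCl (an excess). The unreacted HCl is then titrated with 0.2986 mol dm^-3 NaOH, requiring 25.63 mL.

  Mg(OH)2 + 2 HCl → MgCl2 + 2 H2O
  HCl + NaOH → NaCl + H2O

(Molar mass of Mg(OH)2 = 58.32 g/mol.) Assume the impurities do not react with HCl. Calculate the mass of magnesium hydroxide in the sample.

n(HCl) added = 0.04864 × 0.8277 = 0.04026 mol
n(NaOH) used in back-titration = 0.02563 × 0.2986 = 7.653 × 10^-3 mol
n(HCl) left over = 7.653 × 10^-3 mol (1:1 ratio)
n(HCl) consumed by analyte = 0.04026 − 7.653 × 10^-3 = 0.03261 mol
From the 1:2 ratio, n(Mg(OH)2) = 1/2 × 0.03261 = 0.01630 mol
mass of Mg(OH)2 = 0.01630 × 58.32 = 0.9508 g

0.9508 g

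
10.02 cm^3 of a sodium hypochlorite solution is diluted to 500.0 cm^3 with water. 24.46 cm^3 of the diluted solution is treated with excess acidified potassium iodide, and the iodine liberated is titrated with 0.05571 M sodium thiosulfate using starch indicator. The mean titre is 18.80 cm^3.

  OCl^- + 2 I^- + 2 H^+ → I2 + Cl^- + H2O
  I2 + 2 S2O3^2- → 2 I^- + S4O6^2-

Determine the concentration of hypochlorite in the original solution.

n(S2O3^2-) = 0.01880 × 0.05571 = 1.047 × 10^-3 mol
n(I2) = n(S2O3^2-)/2 = 5.237 × 10^-4 mol
n(OCl^-) in the aliquot = 5.237 × 10^-4 mol (1:1 ratio)
[OCl^-]_dilute = 5.237 × 10^-4 / 0.02446 = 0.02141 mol/L
[OCl^-]_original = 0.02141 × 500.0/10.02 = 1.068 mol/L

1.068 M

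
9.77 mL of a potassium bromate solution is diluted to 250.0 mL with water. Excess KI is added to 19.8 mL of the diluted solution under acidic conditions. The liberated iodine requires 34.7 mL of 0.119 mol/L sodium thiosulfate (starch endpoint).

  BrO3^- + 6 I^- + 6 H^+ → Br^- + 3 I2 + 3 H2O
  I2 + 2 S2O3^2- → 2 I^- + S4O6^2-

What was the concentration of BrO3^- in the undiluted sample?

n(S2O3^2-) = 0.0347 × 0.119 = 4.13 × 10^-3 mol
n(I2) = n(S2O3^2-)/2 = 2.06 × 10^-3 mol
From the 1:3 ratio, n(BrO3^-) in the aliquot = 1/3 × 2.06 × 10^-3 = 6.88 × 10^-4 mol
[BrO3^-]_dilute = 6.88 × 10^-4 / 0.0198 = 0.0348 mol/L
[BrO3^-]_original = 0.0348 × 250.0/9.77 = 0.889 mol/L

0.889 mol/L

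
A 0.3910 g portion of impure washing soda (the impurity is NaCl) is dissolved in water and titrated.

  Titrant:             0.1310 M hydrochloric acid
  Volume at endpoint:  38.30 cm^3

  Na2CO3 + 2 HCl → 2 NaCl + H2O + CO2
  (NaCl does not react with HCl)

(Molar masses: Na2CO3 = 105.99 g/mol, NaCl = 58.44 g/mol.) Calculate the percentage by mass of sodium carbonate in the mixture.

n(HCl) = 0.03830 × 0.1310 = 5.017 × 10^-3 mol
Let x = n(Na2CO3), y = n(NaCl).
Titrant: 2x = 5.017 × 10^-3;  mass: 105.99x + 58.44y = 0.3910
Solving, x = 2.509 × 10^-3 mol, y = 2.141 × 10^-3 mol
mass of Na2CO3 = 2.509 × 10^-3 × 105.99 = 0.2659 g
% Na2CO3 = 0.2659 / 0.3910 × 100 = 68.00 %

68.00 %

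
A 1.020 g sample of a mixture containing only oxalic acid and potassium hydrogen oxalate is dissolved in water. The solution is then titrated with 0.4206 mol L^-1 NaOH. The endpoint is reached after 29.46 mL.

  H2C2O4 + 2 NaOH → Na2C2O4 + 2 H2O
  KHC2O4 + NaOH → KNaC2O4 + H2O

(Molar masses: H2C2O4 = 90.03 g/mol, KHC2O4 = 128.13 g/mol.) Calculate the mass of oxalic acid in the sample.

0.3074 g

n(NaOH) = 0.02946 × 0.4206 = 0.01239 mol
Let x = n(H2C2O4), y = n(KHC2O4).
Titrant: 2x + 1y = 0.01239;  mass: 90.03x + 128.13y = 1.020
Solving, x = 3.415 × 10^-3 mol, y = 5.561 × 10^-3 mol
mass of H2C2O4 = 3.415 × 10^-3 × 90.03 = 0.3074 g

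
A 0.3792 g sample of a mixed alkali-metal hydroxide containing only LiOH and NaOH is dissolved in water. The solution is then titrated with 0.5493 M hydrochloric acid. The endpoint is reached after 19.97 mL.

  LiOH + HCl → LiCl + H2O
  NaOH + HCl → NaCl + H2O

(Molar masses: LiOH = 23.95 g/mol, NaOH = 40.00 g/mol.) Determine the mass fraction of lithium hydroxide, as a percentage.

n(HCl) = 0.01997 × 0.5493 = 0.01097 mol
Let x = n(LiOH), y = n(NaOH).
Titrant: 1x + 1y = 0.01097;  mass: 23.95x + 40.00y = 0.3792
Solving, x = 3.712 × 10^-3 mol, y = 7.257 × 10^-3 mol
mass of LiOH = 3.712 × 10^-3 × 23.95 = 0.08891 g
% LiOH = 0.08891 / 0.3792 × 100 = 23.45 %

23.45 %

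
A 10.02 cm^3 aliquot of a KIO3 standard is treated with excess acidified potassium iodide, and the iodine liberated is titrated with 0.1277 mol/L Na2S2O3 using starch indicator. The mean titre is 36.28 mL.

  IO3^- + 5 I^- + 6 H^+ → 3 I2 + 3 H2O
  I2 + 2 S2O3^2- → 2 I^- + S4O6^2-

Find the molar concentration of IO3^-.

n(S2O3^2-) = 0.03628 × 0.1277 = 4.633 × 10^-3 mol
n(I2) = n(S2O3^2-)/2 = 2.316 × 10^-3 mol
From the 1:3 ratio, n(IO3^-) in the aliquot = 1/3 × 2.316 × 10^-3 = 7.722 × 10^-4 mol
[IO3^-] = 7.722 × 10^-4 / 0.01002 = 0.07706 mol/L

0.07706 mol/L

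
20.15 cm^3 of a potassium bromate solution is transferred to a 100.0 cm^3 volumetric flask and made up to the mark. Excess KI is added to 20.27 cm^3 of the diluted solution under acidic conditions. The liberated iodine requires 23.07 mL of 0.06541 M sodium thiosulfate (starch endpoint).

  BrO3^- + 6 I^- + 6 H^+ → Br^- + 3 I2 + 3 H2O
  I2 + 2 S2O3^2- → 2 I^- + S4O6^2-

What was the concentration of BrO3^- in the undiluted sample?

0.06158 M

n(S2O3^2-) = 0.02307 × 0.06541 = 1.509 × 10^-3 mol
n(I2) = n(S2O3^2-)/2 = 7.545 × 10^-4 mol
From the 1:3 ratio, n(BrO3^-) in the aliquot = 1/3 × 7.545 × 10^-4 = 2.515 × 10^-4 mol
[BrO3^-]_dilute = 2.515 × 10^-4 / 0.02027 = 0.01241 mol/L
[BrO3^-]_original = 0.01241 × 100.0/20.15 = 0.06158 mol/L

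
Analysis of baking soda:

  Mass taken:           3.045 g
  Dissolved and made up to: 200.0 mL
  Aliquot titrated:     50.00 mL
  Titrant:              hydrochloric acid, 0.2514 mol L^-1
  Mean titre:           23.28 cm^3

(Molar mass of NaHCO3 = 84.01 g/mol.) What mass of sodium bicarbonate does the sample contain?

1.967 g

NaHCO3 + HCl → NaCl + H2O + CO2
n(HCl) per titration = 0.02328 × 0.2514 = 5.853 × 10^-3 mol
n(NaHCO3) in each aliquot = 5.853 × 10^-3 mol (1:1 ratio)
n(NaHCO3) in the whole flask = 5.853 × 10^-3 × 200.0/50.00 = 0.02341 mol
mass of NaHCO3 = 0.02341 × 84.01 = 1.967 g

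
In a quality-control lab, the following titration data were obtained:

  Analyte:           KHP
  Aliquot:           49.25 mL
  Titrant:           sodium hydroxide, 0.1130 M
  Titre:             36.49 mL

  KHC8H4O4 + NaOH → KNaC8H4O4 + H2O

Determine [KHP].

n(NaOH) = 0.03649 L × 0.1130 mol/L = 4.123 × 10^-3 mol
n(KHC8H4O4) = 4.123 × 10^-3 mol (1:1 mole ratio)
[KHC8H4O4] = 4.123 × 10^-3 mol / 0.04925 L = 0.08372 mol/L

0.08372 M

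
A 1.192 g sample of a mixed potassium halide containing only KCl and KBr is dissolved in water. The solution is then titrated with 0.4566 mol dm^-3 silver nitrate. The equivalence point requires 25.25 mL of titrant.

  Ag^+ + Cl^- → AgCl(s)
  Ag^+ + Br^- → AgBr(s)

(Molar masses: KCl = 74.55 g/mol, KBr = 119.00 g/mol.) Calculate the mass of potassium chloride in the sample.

n(AgNO3) = 0.02525 × 0.4566 = 0.01153 mol
Let x = n(KCl), y = n(KBr).
Titrant: 1x + 1y = 0.01153;  mass: 74.55x + 119.00y = 1.192
Solving, x = 4.049 × 10^-3 mol, y = 7.480 × 10^-3 mol
mass of KCl = 4.049 × 10^-3 × 74.55 = 0.3018 g

0.3018 g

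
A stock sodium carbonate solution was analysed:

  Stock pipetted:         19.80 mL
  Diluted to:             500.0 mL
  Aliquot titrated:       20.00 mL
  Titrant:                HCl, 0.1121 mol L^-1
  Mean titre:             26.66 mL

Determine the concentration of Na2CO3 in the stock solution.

Na2CO3 + 2 HCl → 2 NaCl + H2O + CO2
n(HCl) = 0.02666 × 0.1121 = 2.989 × 10^-3 mol
From the 1:2 ratio, n(Na2CO3) in the aliquot = 1/2 × 2.989 × 10^-3 = 1.494 × 10^-3 mol
[Na2CO3]_dilute = 1.494 × 10^-3 / 0.02000 = 0.07471 mol/L
Dilution factor = 500.0 / 19.80 = 25.25
[Na2CO3]_stock = 0.07471 × 25.25 = 1.887 mol/L

1.887 mol/L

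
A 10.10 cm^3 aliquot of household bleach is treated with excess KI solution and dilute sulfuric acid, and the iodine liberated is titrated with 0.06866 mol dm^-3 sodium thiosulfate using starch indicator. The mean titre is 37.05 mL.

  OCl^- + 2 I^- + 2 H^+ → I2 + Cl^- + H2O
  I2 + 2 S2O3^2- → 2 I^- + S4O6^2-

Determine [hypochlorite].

n(S2O3^2-) = 0.03705 × 0.06866 = 2.544 × 10^-3 mol
n(I2) = n(S2O3^2-)/2 = 1.272 × 10^-3 mol
n(OCl^-) in the aliquot = 1.272 × 10^-3 mol (1:1 ratio)
[OCl^-] = 1.272 × 10^-3 / 0.01010 = 0.1259 mol/L

0.1259 mol/L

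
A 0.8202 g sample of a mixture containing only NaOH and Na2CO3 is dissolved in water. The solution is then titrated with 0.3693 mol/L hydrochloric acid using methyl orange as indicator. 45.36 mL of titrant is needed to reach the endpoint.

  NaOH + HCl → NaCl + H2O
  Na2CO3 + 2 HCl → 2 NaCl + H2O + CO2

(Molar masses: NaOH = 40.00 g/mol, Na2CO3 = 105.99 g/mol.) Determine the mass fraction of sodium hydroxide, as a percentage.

n(HCl) = 0.04536 × 0.3693 = 0.01675 mol
Let x = n(NaOH), y = n(Na2CO3).
Titrant: 1x + 2y = 0.01675;  mass: 40.00x + 105.99y = 0.8202
Solving, x = 5.198 × 10^-3 mol, y = 5.777 × 10^-3 mol
mass of NaOH = 5.198 × 10^-3 × 40.00 = 0.2079 g
% NaOH = 0.2079 / 0.8202 × 100 = 25.35 %

25.35 %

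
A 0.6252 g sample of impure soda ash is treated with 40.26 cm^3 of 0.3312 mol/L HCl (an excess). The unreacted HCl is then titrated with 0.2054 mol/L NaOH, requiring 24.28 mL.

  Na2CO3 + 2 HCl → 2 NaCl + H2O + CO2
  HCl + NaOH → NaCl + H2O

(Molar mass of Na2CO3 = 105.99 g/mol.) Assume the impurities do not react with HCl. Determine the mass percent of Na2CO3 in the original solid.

n(HCl) added = 0.04026 × 0.3312 = 0.01333 mol
n(NaOH) used in back-titration = 0.02428 × 0.2054 = 4.987 × 10^-3 mol
n(HCl) left over = 4.987 × 10^-3 mol (1:1 ratio)
n(HCl) consumed by analyte = 0.01333 − 4.987 × 10^-3 = 8.347 × 10^-3 mol
From the 1:2 ratio, n(Na2CO3) = 1/2 × 8.347 × 10^-3 = 4.173 × 10^-3 mol
mass of Na2CO3 = 4.173 × 10^-3 × 105.99 = 0.4423 g
% Na2CO3 = 0.4423 / 0.6252 × 100 = 70.75 %

70.75 %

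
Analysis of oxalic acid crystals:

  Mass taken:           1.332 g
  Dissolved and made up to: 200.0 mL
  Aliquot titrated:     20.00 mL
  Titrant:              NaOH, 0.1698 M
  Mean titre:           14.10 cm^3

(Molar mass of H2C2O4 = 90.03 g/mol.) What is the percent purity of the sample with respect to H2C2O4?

80.91 %

H2C2O4 + 2 NaOH → Na2C2O4 + 2 H2O
n(NaOH) per titration = 0.01410 × 0.1698 = 2.394 × 10^-3 mol
From the 1:2 ratio, n(H2C2O4) in each aliquot = 1/2 × 2.394 × 10^-3 = 1.197 × 10^-3 mol
n(H2C2O4) in the whole flask = 1.197 × 10^-3 × 200.0/20.00 = 0.01197 mol
mass of H2C2O4 = 0.01197 × 90.03 = 1.078 g
% H2C2O4 = 1.078 / 1.332 × 100 = 80.91 %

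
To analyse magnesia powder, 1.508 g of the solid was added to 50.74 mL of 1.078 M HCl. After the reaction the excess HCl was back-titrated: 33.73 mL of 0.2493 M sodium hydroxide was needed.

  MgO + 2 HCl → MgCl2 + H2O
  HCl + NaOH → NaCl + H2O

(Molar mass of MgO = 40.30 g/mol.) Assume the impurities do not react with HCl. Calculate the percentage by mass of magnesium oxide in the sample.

n(HCl) added = 0.05074 × 1.078 = 0.05470 mol
n(NaOH) used in back-titration = 0.03373 × 0.2493 = 8.409 × 10^-3 mol
n(HCl) left over = 8.409 × 10^-3 mol (1:1 ratio)
n(HCl) consumed by analyte = 0.05470 − 8.409 × 10^-3 = 0.04629 mol
From the 1:2 ratio, n(MgO) = 1/2 × 0.04629 = 0.02314 mol
mass of MgO = 0.02314 × 40.30 = 0.9327 g
% MgO = 0.9327 / 1.508 × 100 = 61.85 %

61.85 %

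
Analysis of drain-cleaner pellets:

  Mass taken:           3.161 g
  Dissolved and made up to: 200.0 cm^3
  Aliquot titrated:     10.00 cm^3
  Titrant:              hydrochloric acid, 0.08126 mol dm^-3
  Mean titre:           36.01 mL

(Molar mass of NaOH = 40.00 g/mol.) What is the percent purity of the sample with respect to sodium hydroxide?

74.06 %

NaOH + HCl → NaCl + H2O
n(HCl) per titration = 0.03601 × 0.08126 = 2.926 × 10^-3 mol
n(NaOH) in each aliquot = 2.926 × 10^-3 mol (1:1 ratio)
n(NaOH) in the whole flask = 2.926 × 10^-3 × 200.0/10.00 = 0.05852 mol
mass of NaOH = 0.05852 × 40.00 = 2.341 g
% NaOH = 2.341 / 3.161 × 100 = 74.06 %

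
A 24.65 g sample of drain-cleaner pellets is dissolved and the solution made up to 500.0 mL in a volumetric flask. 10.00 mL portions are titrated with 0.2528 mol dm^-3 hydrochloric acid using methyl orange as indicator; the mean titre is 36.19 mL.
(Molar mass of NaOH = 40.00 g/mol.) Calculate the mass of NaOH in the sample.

NaOH + HCl → NaCl + H2O
n(HCl) per titration = 0.03619 × 0.2528 = 9.149 × 10^-3 mol
n(NaOH) in each aliquot = 9.149 × 10^-3 mol (1:1 ratio)
n(NaOH) in the whole flask = 9.149 × 10^-3 × 500.0/10.00 = 0.4574 mol
mass of NaOH = 0.4574 × 40.00 = 18.30 g

18.30 g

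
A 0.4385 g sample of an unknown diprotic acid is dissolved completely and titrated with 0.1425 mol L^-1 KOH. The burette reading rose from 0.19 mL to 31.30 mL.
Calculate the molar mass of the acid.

197.8 g/mol

n(KOH) = 0.03111 L × 0.1425 mol/L = 4.433 × 10^-3 mol
From the 1:2 ratio, n(H2A) = 1/2 × 4.433 × 10^-3 = 2.217 × 10^-3 mol
M = m / n = 0.4385 g / 2.217 × 10^-3 mol = 197.8 g/mol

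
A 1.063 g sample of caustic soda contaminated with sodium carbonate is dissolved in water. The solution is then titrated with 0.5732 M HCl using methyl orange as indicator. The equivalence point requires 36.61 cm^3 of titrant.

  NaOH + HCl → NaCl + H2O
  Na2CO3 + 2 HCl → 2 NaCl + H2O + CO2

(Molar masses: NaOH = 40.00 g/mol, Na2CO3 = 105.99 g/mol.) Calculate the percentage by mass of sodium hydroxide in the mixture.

n(HCl) = 0.03661 × 0.5732 = 0.02098 mol
Let x = n(NaOH), y = n(Na2CO3).
Titrant: 1x + 2y = 0.02098;  mass: 40.00x + 105.99y = 1.063
Solving, x = 3.778 × 10^-3 mol, y = 8.604 × 10^-3 mol
mass of NaOH = 3.778 × 10^-3 × 40.00 = 0.1511 g
% NaOH = 0.1511 / 1.063 × 100 = 14.22 %

14.22 %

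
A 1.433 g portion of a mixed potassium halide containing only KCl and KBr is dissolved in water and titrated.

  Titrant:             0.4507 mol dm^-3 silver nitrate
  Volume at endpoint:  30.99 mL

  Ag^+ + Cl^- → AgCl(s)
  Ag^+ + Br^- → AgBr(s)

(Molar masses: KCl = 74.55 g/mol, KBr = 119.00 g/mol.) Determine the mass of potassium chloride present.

n(AgNO3) = 0.03099 × 0.4507 = 0.01397 mol
Let x = n(KCl), y = n(KBr).
Titrant: 1x + 1y = 0.01397;  mass: 74.55x + 119.00y = 1.433
Solving, x = 5.154 × 10^-3 mol, y = 8.813 × 10^-3 mol
mass of KCl = 5.154 × 10^-3 × 74.55 = 0.3842 g

0.3842 g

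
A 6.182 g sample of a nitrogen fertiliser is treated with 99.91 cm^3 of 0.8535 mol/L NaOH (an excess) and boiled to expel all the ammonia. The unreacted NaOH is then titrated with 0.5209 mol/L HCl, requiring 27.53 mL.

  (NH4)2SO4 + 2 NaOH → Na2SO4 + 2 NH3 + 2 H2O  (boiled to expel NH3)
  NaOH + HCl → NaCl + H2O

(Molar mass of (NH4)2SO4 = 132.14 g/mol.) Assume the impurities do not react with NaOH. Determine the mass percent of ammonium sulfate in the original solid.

n(NaOH) added = 0.09991 × 0.8535 = 0.08527 mol
n(HCl) used in back-titration = 0.02753 × 0.5209 = 0.01434 mol
n(NaOH) left over = 0.01434 mol (1:1 ratio)
n(NaOH) consumed by analyte = 0.08527 − 0.01434 = 0.07093 mol
From the 1:2 ratio, n((NH4)2SO4) = 1/2 × 0.07093 = 0.03547 mol
mass of (NH4)2SO4 = 0.03547 × 132.14 = 4.687 g
% (NH4)2SO4 = 4.687 / 6.182 × 100 = 75.81 %

75.81 %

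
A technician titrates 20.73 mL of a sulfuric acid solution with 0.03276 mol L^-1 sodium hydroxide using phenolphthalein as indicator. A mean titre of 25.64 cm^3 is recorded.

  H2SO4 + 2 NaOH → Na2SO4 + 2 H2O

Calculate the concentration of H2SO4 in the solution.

0.02026 mol/L

n(NaOH) = 0.02564 L × 0.03276 mol/L = 8.400 × 10^-4 mol
From the 1:2 mole ratio, n(H2SO4) = 1/2 × 8.400 × 10^-4 = 4.200 × 10^-4 mol
[H2SO4] = 4.200 × 10^-4 mol / 0.02073 L = 0.02026 mol/L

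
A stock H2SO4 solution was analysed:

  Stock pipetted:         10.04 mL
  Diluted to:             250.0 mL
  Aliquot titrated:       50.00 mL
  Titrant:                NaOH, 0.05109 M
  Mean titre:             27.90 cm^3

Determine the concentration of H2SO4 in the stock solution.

H2SO4 + 2 NaOH → Na2SO4 + 2 H2O
n(NaOH) = 0.02790 × 0.05109 = 1.425 × 10^-3 mol
From the 1:2 ratio, n(H2SO4) in the aliquot = 1/2 × 1.425 × 10^-3 = 7.127 × 10^-4 mol
[H2SO4]_dilute = 7.127 × 10^-4 / 0.05000 = 0.01425 mol/L
Dilution factor = 250.0 / 10.04 = 24.90
[H2SO4]_stock = 0.01425 × 24.90 = 0.3549 mol/L

0.3549 M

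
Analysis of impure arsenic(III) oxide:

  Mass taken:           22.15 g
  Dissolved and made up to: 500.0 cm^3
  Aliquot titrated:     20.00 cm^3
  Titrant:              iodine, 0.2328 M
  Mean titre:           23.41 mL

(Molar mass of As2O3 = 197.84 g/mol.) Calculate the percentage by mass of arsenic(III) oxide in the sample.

As2O3 + 2 I2 + 2 H2O → As2O5 + 4 HI
n(I2) per titration = 0.02341 × 0.2328 = 5.450 × 10^-3 mol
From the 1:2 ratio, n(As2O3) in each aliquot = 1/2 × 5.450 × 10^-3 = 2.725 × 10^-3 mol
n(As2O3) in the whole flask = 2.725 × 10^-3 × 500.0/20.00 = 0.06812 mol
mass of As2O3 = 0.06812 × 197.84 = 13.48 g
% As2O3 = 13.48 / 22.15 × 100 = 60.85 %

60.85 %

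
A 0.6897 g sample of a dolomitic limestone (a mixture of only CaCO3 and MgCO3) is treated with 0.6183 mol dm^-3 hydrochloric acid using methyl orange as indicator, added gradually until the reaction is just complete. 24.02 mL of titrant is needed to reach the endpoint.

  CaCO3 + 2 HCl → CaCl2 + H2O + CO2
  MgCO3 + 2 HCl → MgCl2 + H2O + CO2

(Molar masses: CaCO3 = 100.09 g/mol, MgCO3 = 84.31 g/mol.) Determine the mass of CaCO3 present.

0.4036 g

n(HCl) = 0.02402 × 0.6183 = 0.01485 mol
Let x = n(CaCO3), y = n(MgCO3).
Titrant: 2x + 2y = 0.01485;  mass: 100.09x + 84.31y = 0.6897
Solving, x = 4.032 × 10^-3 mol, y = 3.393 × 10^-3 mol
mass of CaCO3 = 4.032 × 10^-3 × 100.09 = 0.4036 g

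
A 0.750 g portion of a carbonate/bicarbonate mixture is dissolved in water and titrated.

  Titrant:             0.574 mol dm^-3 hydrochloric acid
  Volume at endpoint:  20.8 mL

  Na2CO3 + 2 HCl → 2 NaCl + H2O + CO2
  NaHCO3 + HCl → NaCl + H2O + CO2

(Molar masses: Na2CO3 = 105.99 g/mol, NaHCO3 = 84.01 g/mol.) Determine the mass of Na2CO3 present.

n(HCl) = 0.0208 × 0.574 = 0.0119 mol
Let x = n(Na2CO3), y = n(NaHCO3).
Titrant: 2x + 1y = 0.0119;  mass: 105.99x + 84.01y = 0.750
Solving, x = 4.08 × 10^-3 mol, y = 3.78 × 10^-3 mol
mass of Na2CO3 = 4.08 × 10^-3 × 105.99 = 0.432 g

0.432 g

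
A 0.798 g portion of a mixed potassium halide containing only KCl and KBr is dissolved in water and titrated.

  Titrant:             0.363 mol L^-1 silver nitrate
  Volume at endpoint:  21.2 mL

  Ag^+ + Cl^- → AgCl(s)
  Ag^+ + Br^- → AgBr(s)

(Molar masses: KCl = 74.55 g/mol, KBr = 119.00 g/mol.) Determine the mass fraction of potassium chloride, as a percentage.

n(AgNO3) = 0.0212 × 0.363 = 7.70 × 10^-3 mol
Let x = n(KCl), y = n(KBr).
Titrant: 1x + 1y = 7.70 × 10^-3;  mass: 74.55x + 119.00y = 0.798
Solving, x = 2.65 × 10^-3 mol, y = 5.05 × 10^-3 mol
mass of KCl = 2.65 × 10^-3 × 74.55 = 0.198 g
% KCl = 0.198 / 0.798 × 100 = 24.8 %

24.8 %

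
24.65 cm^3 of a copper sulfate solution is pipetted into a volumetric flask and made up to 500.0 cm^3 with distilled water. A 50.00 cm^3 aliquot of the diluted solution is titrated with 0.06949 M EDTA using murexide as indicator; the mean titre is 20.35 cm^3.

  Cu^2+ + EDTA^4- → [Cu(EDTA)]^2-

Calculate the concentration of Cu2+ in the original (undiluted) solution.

n(EDTA) = 0.02035 × 0.06949 = 1.414 × 10^-3 mol
n(Cu2+) in the aliquot = 1.414 × 10^-3 mol (1:1 ratio)
[Cu2+]_dilute = 1.414 × 10^-3 / 0.05000 = 0.02828 mol/L
Dilution factor = 500.0 / 24.65 = 20.28
[Cu2+]_stock = 0.02828 × 20.28 = 0.5737 mol/L

0.5737 M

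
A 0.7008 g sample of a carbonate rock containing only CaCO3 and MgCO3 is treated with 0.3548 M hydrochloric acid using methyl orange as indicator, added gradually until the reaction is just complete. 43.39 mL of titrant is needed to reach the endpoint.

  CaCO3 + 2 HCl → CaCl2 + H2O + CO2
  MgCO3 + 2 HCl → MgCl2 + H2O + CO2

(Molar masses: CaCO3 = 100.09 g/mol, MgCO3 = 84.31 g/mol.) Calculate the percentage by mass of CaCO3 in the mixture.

46.91 %

n(HCl) = 0.04339 × 0.3548 = 0.01539 mol
Let x = n(CaCO3), y = n(MgCO3).
Titrant: 2x + 2y = 0.01539;  mass: 100.09x + 84.31y = 0.7008
Solving, x = 3.285 × 10^-3 mol, y = 4.413 × 10^-3 mol
mass of CaCO3 = 3.285 × 10^-3 × 100.09 = 0.3288 g
% CaCO3 = 0.3288 / 0.7008 × 100 = 46.91 %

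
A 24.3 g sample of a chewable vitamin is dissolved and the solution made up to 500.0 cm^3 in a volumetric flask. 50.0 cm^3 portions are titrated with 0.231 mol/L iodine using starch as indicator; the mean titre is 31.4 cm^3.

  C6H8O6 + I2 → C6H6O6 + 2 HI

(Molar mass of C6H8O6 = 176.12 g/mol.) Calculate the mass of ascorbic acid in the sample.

n(I2) per titration = 0.0314 × 0.231 = 7.25 × 10^-3 mol
n(C6H8O6) in each aliquot = 7.25 × 10^-3 mol (1:1 ratio)
n(C6H8O6) in the whole flask = 7.25 × 10^-3 × 500.0/50.0 = 0.0725 mol
mass of C6H8O6 = 0.0725 × 176.12 = 12.8 g

12.8 g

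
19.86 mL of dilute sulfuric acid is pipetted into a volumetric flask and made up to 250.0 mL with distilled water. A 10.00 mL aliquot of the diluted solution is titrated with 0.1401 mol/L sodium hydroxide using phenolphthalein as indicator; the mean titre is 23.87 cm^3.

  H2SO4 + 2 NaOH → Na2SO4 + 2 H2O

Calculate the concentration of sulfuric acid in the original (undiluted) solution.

n(NaOH) = 0.02387 × 0.1401 = 3.344 × 10^-3 mol
From the 1:2 ratio, n(H2SO4) in the aliquot = 1/2 × 3.344 × 10^-3 = 1.672 × 10^-3 mol
[H2SO4]_dilute = 1.672 × 10^-3 / 0.01000 = 0.1672 mol/L
Dilution factor = 250.0 / 19.86 = 12.59
[H2SO4]_stock = 0.1672 × 12.59 = 2.105 mol/L

2.105 mol/L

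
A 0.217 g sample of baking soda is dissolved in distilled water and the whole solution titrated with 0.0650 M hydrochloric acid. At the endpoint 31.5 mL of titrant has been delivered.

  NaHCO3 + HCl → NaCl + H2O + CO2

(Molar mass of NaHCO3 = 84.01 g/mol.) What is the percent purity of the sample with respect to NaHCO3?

79.3 %

n(HCl) = 0.0315 L × 0.0650 mol/L = 2.05 × 10^-3 mol
n(NaHCO3) = 2.05 × 10^-3 mol (1:1 ratio)
mass of NaHCO3 = 2.05 × 10^-3 × 84.01 g/mol = 0.172 g
% NaHCO3 = 0.172 / 0.217 × 100 = 79.3 %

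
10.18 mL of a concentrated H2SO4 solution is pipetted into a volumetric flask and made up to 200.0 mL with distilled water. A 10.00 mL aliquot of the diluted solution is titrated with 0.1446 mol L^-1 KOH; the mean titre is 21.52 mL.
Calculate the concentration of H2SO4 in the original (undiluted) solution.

3.057 mol/L

H2SO4 + 2 KOH → K2SO4 + 2 H2O
n(KOH) = 0.02152 × 0.1446 = 3.112 × 10^-3 mol
From the 1:2 ratio, n(H2SO4) in the aliquot = 1/2 × 3.112 × 10^-3 = 1.556 × 10^-3 mol
[H2SO4]_dilute = 1.556 × 10^-3 / 0.01000 = 0.1556 mol/L
Dilution factor = 200.0 / 10.18 = 19.65
[H2SO4]_stock = 0.1556 × 19.65 = 3.057 mol/L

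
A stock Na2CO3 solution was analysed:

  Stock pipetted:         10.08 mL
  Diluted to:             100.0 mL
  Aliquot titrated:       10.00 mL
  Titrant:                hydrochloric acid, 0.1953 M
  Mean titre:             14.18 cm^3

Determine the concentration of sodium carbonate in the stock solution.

1.374 M

Na2CO3 + 2 HCl → 2 NaCl + H2O + CO2
n(HCl) = 0.01418 × 0.1953 = 2.769 × 10^-3 mol
From the 1:2 ratio, n(Na2CO3) in the aliquot = 1/2 × 2.769 × 10^-3 = 1.385 × 10^-3 mol
[Na2CO3]_dilute = 1.385 × 10^-3 / 0.01000 = 0.1385 mol/L
Dilution factor = 100.0 / 10.08 = 9.921
[Na2CO3]_stock = 0.1385 × 9.921 = 1.374 mol/L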